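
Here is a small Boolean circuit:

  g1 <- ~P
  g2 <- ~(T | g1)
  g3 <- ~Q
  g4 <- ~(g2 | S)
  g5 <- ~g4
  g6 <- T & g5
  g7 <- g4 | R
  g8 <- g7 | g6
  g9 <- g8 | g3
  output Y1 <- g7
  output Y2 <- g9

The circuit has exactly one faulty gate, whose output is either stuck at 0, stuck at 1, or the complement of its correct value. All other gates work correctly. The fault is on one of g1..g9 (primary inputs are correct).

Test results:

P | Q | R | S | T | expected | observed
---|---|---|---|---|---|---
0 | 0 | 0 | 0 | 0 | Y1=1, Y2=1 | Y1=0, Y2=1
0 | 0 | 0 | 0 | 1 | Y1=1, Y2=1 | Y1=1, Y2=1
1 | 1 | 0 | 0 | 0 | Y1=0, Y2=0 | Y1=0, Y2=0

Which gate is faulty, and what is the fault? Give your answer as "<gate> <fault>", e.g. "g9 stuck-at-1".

g1 stuck-at-0

Fault-free values for test 1 (P=0, Q=0, R=0, S=0, T=0): g1=1, g2=0, g3=1, g4=1, g5=0, g6=0, g7=1, g8=1, g9=1, giving Y1=1, Y2=1. Observed Y1=0, Y2=1.
Test 1: faults giving observed Y1=0, Y2=1 are {g1 stuck-at-0, g1 inverted output, g2 stuck-at-1, g2 inverted output, g4 stuck-at-0, g4 inverted output, g7 stuck-at-0, g7 inverted output}.
Test 2 (P=0, Q=0, R=0, S=0, T=1): fault-free g1=1, g2=0, g3=1, g4=1, g5=0, g6=0, g7=1, g8=1, g9=1 → Y1=1, Y2=1; observed Y1=1, Y2=1. Eliminates g2 stuck-at-1, g2 inverted output, g4 stuck-at-0, g4 inverted output, g7 stuck-at-0, g7 inverted output.
Test 3 (P=1, Q=1, R=0, S=0, T=0): fault-free g1=0, g2=1, g3=0, g4=0, g5=1, g6=0, g7=0, g8=0, g9=0 → Y1=0, Y2=0; observed Y1=0, Y2=0. Eliminates g1 inverted output.
Only g1 stuck-at-0 is consistent with every test.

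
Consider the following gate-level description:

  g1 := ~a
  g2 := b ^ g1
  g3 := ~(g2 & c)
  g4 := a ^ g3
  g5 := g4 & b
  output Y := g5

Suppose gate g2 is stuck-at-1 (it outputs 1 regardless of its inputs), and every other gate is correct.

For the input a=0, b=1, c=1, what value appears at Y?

Propagate with g2 forced: g1=1, g2=1 [stuck-at-1], g3=0, g4=0, g5=0.
So Y = 0. (Without the fault it would be 1.)

0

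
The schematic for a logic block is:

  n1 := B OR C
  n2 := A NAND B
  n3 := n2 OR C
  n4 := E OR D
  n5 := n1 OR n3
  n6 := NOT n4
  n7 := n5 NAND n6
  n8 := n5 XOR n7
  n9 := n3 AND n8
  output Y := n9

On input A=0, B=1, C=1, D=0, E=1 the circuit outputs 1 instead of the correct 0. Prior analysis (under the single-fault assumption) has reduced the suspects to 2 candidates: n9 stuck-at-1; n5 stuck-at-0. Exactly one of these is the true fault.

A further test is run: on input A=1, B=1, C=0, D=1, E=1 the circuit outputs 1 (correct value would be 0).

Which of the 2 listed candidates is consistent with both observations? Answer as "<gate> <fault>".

Evaluate each candidate on input A=1, B=1, C=0, D=1, E=1:
  n9 stuck-at-1: n1=1, n2=0, n3=0, n4=1, n5=1, n6=0, n7=1, n8=0, n9=1 [stuck-at-1] → 1 — matches
  n5 stuck-at-0: n1=1, n2=0, n3=0, n4=1, n5=0 [stuck-at-0], n6=0, n7=1, n8=1, n9=0 → 0 — eliminated
Only n9 stuck-at-1 reproduces the observed 1.

n9 stuck-at-1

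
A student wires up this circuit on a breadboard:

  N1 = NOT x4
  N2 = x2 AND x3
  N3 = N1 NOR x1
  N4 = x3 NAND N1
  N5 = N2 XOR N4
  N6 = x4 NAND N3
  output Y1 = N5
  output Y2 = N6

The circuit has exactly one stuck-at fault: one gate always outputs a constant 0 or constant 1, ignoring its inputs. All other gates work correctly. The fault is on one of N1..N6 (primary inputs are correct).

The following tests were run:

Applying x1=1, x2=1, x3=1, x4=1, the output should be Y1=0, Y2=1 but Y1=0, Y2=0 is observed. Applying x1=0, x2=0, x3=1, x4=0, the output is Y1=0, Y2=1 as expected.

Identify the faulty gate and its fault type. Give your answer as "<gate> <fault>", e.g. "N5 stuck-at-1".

N3 stuck-at-1

Fault-free values for test 1 (x1=1, x2=1, x3=1, x4=1): N1=0, N2=1, N3=0, N4=1, N5=0, N6=1, giving Y1=0, Y2=1. Observed Y1=0, Y2=0.
Test 1: faults giving observed Y1=0, Y2=0 are {N3 stuck-at-1, N6 stuck-at-0}.
Test 2 (x1=0, x2=0, x3=1, x4=0): fault-free N1=1, N2=0, N3=0, N4=0, N5=0, N6=1 → Y1=0, Y2=1; observed Y1=0, Y2=1. Eliminates N6 stuck-at-0.
Only N3 stuck-at-1 is consistent with every test.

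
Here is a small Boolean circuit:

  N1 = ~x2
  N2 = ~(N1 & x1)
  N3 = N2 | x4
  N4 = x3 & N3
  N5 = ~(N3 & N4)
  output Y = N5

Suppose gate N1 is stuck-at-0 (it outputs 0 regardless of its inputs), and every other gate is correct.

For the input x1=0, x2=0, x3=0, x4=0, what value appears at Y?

Propagate with N1 forced: N1=0 [stuck-at-0], N2=1, N3=1, N4=0, N5=1.
So Y = 1. (Same as the fault-free value — the fault is masked on this input.)

1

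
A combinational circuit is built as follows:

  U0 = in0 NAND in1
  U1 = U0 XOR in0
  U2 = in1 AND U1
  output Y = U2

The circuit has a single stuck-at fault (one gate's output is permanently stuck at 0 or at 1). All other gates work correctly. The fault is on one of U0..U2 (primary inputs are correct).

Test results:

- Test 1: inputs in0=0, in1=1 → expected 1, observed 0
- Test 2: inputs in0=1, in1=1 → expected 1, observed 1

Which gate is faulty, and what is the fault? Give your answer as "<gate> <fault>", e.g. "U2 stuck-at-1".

Fault-free values for test 1 (in0=0, in1=1): U0=1, U1=1, U2=1, giving Y=1. Observed 0.
Test 1: faults giving observed 0 are {U0 stuck-at-0, U1 stuck-at-0, U2 stuck-at-0}.
Test 2 (in0=1, in1=1): fault-free U0=0, U1=1, U2=1 → 1; observed 1. Eliminates U1 stuck-at-0, U2 stuck-at-0.
Only U0 stuck-at-0 is consistent with every test.

U0 stuck-at-0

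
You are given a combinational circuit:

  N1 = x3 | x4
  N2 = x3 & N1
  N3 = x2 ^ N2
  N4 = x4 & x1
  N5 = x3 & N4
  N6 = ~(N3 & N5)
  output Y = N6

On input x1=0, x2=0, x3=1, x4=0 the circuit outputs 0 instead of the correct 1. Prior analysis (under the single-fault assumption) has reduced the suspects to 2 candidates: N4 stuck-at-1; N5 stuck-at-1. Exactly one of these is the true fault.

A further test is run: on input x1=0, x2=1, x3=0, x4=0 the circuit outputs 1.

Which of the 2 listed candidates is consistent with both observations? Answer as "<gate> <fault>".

N4 stuck-at-1

Evaluate each candidate on input x1=0, x2=1, x3=0, x4=0:
  N4 stuck-at-1: N1=0, N2=0, N3=1, N4=1 [stuck-at-1], N5=0, N6=1 → 1 — matches
  N5 stuck-at-1: N1=0, N2=0, N3=1, N4=0, N5=1 [stuck-at-1], N6=0 → 0 — eliminated
Only N4 stuck-at-1 reproduces the observed 1.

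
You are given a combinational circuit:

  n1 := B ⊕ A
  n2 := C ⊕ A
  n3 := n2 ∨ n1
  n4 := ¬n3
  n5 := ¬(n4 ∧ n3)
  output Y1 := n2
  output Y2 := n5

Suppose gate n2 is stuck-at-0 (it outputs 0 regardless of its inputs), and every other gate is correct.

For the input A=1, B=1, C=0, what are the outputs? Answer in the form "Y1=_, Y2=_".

Propagate with n2 forced: n1=0, n2=0 [stuck-at-0], n3=0, n4=1, n5=1.
So the outputs are Y1=0, Y2=1. (Without the fault they would be Y1=1, Y2=1.)

Y1=0, Y2=1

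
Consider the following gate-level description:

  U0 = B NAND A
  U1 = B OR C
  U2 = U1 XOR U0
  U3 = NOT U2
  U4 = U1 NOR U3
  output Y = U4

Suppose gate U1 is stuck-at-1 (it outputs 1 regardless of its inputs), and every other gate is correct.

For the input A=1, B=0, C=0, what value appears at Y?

0

Propagate with U1 forced: U0=1, U1=1 [stuck-at-1], U2=0, U3=1, U4=0.
So Y = 0. (Without the fault it would be 1.)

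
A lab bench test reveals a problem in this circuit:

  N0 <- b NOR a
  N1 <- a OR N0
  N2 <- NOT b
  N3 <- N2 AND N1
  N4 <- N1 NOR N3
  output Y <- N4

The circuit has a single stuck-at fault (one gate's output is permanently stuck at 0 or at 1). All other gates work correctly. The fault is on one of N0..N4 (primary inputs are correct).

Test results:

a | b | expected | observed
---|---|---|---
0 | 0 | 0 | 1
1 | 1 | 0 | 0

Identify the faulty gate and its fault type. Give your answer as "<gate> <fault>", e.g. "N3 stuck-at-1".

N0 stuck-at-0

Fault-free values for test 1 (a=0, b=0): N0=1, N1=1, N2=1, N3=1, N4=0, giving Y=0. Observed 1.
Test 1: faults giving observed 1 are {N0 stuck-at-0, N1 stuck-at-0, N4 stuck-at-1}.
Test 2 (a=1, b=1): fault-free N0=0, N1=1, N2=0, N3=0, N4=0 → 0; observed 0. Eliminates N1 stuck-at-0, N4 stuck-at-1.
Only N0 stuck-at-0 is consistent with every test.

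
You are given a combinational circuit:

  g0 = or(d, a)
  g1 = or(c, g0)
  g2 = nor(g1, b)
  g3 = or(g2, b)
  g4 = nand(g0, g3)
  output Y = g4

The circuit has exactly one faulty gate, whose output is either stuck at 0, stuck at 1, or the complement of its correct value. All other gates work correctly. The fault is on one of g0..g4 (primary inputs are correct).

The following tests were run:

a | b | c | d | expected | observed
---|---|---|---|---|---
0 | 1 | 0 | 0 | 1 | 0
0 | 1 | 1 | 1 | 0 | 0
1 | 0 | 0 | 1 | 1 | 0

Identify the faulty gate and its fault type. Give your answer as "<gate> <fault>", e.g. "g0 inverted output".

g4 stuck-at-0

Fault-free values for test 1 (a=0, b=1, c=0, d=0): g0=0, g1=0, g2=0, g3=1, g4=1, giving Y=1. Observed 0.
Test 1: faults giving observed 0 are {g0 stuck-at-1, g0 inverted output, g4 stuck-at-0, g4 inverted output}.
Test 2 (a=0, b=1, c=1, d=1): fault-free g0=1, g1=1, g2=0, g3=1, g4=0 → 0; observed 0. Eliminates g0 inverted output, g4 inverted output.
Test 3 (a=1, b=0, c=0, d=1): fault-free g0=1, g1=1, g2=0, g3=0, g4=1 → 1; observed 0. Eliminates g0 stuck-at-1.
Only g4 stuck-at-0 is consistent with every test.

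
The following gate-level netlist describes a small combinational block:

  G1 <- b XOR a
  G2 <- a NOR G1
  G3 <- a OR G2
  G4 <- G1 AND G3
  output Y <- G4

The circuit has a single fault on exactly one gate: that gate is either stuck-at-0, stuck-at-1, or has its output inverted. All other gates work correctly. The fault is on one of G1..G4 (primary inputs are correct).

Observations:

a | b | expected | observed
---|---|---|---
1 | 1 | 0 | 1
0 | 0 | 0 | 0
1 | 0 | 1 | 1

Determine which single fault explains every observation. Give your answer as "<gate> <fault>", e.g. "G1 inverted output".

G1 stuck-at-1

Fault-free values for test 1 (a=1, b=1): G1=0, G2=0, G3=1, G4=0, giving Y=0. Observed 1.
Test 1: faults giving observed 1 are {G1 stuck-at-1, G1 inverted output, G4 stuck-at-1, G4 inverted output}.
Test 2 (a=0, b=0): fault-free G1=0, G2=1, G3=1, G4=0 → 0; observed 0. Eliminates G4 stuck-at-1, G4 inverted output.
Test 3 (a=1, b=0): fault-free G1=1, G2=0, G3=1, G4=1 → 1; observed 1. Eliminates G1 inverted output.
Only G1 stuck-at-1 is consistent with every test.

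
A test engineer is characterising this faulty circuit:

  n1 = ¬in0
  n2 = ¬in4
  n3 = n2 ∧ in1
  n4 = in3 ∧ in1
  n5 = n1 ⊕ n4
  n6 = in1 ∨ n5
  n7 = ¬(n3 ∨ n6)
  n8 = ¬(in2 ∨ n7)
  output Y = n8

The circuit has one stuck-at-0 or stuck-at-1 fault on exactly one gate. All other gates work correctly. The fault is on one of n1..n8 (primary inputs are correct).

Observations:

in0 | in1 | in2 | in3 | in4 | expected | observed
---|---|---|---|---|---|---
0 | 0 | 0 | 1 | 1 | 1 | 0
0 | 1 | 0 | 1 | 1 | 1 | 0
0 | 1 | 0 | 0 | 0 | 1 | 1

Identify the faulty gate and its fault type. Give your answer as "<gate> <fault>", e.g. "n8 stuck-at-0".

n6 stuck-at-0

Fault-free values for test 1 (in0=0, in1=0, in2=0, in3=1, in4=1): n1=1, n2=0, n3=0, n4=0, n5=1, n6=1, n7=0, n8=1, giving Y=1. Observed 0.
Test 1: faults giving observed 0 are {n1 stuck-at-0, n4 stuck-at-1, n5 stuck-at-0, n6 stuck-at-0, n7 stuck-at-1, n8 stuck-at-0}.
Test 2 (in0=0, in1=1, in2=0, in3=1, in4=1): fault-free n1=1, n2=0, n3=0, n4=1, n5=0, n6=1, n7=0, n8=1 → 1; observed 0. Eliminates n1 stuck-at-0, n4 stuck-at-1, n5 stuck-at-0.
Test 3 (in0=0, in1=1, in2=0, in3=0, in4=0): fault-free n1=1, n2=1, n3=1, n4=0, n5=1, n6=1, n7=0, n8=1 → 1; observed 1. Eliminates n7 stuck-at-1, n8 stuck-at-0.
Only n6 stuck-at-0 is consistent with every test.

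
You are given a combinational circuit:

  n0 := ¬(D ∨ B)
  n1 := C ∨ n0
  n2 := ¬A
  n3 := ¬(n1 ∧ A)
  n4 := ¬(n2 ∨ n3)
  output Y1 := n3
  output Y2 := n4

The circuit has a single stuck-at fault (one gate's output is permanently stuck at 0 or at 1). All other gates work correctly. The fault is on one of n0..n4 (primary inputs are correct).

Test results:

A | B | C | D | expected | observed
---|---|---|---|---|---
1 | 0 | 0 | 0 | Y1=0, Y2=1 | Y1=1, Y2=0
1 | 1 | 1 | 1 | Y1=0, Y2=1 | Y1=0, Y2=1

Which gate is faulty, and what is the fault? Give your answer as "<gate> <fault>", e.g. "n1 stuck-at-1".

n0 stuck-at-0

Fault-free values for test 1 (A=1, B=0, C=0, D=0): n0=1, n1=1, n2=0, n3=0, n4=1, giving Y1=0, Y2=1. Observed Y1=1, Y2=0.
Test 1: faults giving observed Y1=1, Y2=0 are {n0 stuck-at-0, n1 stuck-at-0, n3 stuck-at-1}.
Test 2 (A=1, B=1, C=1, D=1): fault-free n0=0, n1=1, n2=0, n3=0, n4=1 → Y1=0, Y2=1; observed Y1=0, Y2=1. Eliminates n1 stuck-at-0, n3 stuck-at-1.
Only n0 stuck-at-0 is consistent with every test.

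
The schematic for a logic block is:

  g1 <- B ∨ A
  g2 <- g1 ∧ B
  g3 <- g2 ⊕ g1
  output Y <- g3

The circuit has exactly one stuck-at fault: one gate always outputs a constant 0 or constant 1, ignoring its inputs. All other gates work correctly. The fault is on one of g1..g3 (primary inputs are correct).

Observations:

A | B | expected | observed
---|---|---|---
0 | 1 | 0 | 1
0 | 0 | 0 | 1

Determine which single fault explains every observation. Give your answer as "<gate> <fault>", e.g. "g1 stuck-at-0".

g3 stuck-at-1

Fault-free values for test 1 (A=0, B=1): g1=1, g2=1, g3=0, giving Y=0. Observed 1.
Test 1: faults giving observed 1 are {g2 stuck-at-0, g3 stuck-at-1}.
Test 2 (A=0, B=0): fault-free g1=0, g2=0, g3=0 → 0; observed 1. Eliminates g2 stuck-at-0.
Only g3 stuck-at-1 is consistent with every test.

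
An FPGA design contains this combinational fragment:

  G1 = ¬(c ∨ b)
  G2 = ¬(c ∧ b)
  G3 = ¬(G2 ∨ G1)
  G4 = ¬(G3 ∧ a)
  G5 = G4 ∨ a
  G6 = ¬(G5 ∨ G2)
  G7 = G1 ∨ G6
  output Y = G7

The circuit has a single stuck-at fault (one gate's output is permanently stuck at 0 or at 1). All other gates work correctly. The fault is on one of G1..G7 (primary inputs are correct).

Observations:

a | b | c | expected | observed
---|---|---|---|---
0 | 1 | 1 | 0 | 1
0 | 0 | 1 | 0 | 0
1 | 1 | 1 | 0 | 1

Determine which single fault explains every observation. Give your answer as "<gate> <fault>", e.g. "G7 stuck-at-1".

Fault-free values for test 1 (a=0, b=1, c=1): G1=0, G2=0, G3=1, G4=1, G5=1, G6=0, G7=0, giving Y=0. Observed 1.
Test 1: faults giving observed 1 are {G1 stuck-at-1, G4 stuck-at-0, G5 stuck-at-0, G6 stuck-at-1, G7 stuck-at-1}.
Test 2 (a=0, b=0, c=1): fault-free G1=0, G2=1, G3=0, G4=1, G5=1, G6=0, G7=0 → 0; observed 0. Eliminates G1 stuck-at-1, G6 stuck-at-1, G7 stuck-at-1.
Test 3 (a=1, b=1, c=1): fault-free G1=0, G2=0, G3=1, G4=0, G5=1, G6=0, G7=0 → 0; observed 1. Eliminates G4 stuck-at-0.
Only G5 stuck-at-0 is consistent with every test.

G5 stuck-at-0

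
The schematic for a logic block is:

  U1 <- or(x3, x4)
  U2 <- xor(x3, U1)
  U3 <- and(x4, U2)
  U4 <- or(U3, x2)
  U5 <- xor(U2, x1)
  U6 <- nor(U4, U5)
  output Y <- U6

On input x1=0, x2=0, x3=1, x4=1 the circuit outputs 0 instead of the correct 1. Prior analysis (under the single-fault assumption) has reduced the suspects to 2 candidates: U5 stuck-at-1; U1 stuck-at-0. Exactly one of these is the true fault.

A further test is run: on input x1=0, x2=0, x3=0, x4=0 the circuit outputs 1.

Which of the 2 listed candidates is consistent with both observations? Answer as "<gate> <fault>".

Evaluate each candidate on input x1=0, x2=0, x3=0, x4=0:
  U5 stuck-at-1: U1=0, U2=0, U3=0, U4=0, U5=1 [stuck-at-1], U6=0 → 0 — eliminated
  U1 stuck-at-0: U1=0 [stuck-at-0], U2=0, U3=0, U4=0, U5=0, U6=1 → 1 — matches
Only U1 stuck-at-0 reproduces the observed 1.

U1 stuck-at-0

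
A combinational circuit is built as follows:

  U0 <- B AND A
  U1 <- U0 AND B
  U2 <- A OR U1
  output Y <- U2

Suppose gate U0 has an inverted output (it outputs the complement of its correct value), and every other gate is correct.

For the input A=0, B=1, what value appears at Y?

Propagate with U0 forced: U0=1 [inverted output], U1=1, U2=1.
So Y = 1. (Without the fault it would be 0.)

1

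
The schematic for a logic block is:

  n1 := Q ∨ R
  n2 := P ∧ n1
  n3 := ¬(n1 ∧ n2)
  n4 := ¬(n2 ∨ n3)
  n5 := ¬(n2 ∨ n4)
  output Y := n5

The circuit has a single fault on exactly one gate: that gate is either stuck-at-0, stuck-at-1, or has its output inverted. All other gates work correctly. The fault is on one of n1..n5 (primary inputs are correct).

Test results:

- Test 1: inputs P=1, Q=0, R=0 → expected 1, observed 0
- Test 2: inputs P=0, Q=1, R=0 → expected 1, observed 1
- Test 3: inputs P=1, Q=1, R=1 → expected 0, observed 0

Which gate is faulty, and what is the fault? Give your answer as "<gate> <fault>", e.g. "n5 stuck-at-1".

Fault-free values for test 1 (P=1, Q=0, R=0): n1=0, n2=0, n3=1, n4=0, n5=1, giving Y=1. Observed 0.
Test 1: faults giving observed 0 are {n1 stuck-at-1, n1 inverted output, n2 stuck-at-1, n2 inverted output, n3 stuck-at-0, n3 inverted output, n4 stuck-at-1, n4 inverted output, n5 stuck-at-0, n5 inverted output}.
Test 2 (P=0, Q=1, R=0): fault-free n1=1, n2=0, n3=1, n4=0, n5=1 → 1; observed 1. Eliminates n2 stuck-at-1, n2 inverted output, n3 stuck-at-0, n3 inverted output, n4 stuck-at-1, n4 inverted output, n5 stuck-at-0, n5 inverted output.
Test 3 (P=1, Q=1, R=1): fault-free n1=1, n2=1, n3=0, n4=0, n5=0 → 0; observed 0. Eliminates n1 inverted output.
Only n1 stuck-at-1 is consistent with every test.

n1 stuck-at-1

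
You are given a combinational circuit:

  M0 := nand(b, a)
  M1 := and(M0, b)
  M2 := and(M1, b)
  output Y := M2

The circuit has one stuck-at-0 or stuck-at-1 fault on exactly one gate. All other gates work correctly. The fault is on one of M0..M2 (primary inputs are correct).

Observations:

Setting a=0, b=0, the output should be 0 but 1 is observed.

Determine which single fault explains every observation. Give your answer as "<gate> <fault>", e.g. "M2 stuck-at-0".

M2 stuck-at-1

Fault-free values for test 1 (a=0, b=0): M0=1, M1=0, M2=0, giving Y=0. Observed 1.
Test 1: faults giving observed 1 are {M2 stuck-at-1}.
Only M2 stuck-at-1 is consistent with every test.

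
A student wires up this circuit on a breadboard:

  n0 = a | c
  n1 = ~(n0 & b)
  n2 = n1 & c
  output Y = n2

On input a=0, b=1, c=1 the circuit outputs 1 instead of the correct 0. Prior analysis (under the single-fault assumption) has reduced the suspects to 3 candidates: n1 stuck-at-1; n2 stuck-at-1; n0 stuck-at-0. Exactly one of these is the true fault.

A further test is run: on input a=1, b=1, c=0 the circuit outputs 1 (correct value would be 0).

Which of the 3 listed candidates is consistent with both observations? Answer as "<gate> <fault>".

Evaluate each candidate on input a=1, b=1, c=0:
  n1 stuck-at-1: n0=1, n1=1 [stuck-at-1], n2=0 → 0 — eliminated
  n2 stuck-at-1: n0=1, n1=0, n2=1 [stuck-at-1] → 1 — matches
  n0 stuck-at-0: n0=0 [stuck-at-0], n1=1, n2=0 → 0 — eliminated
Only n2 stuck-at-1 reproduces the observed 1.

n2 stuck-at-1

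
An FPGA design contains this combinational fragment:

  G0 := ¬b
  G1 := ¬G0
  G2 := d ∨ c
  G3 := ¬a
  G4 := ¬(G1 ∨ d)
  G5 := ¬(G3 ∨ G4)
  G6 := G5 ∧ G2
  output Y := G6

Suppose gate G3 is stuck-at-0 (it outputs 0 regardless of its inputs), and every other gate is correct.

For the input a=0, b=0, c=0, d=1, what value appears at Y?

1

Propagate with G3 forced: G0=1, G1=0, G2=1, G3=0 [stuck-at-0], G4=0, G5=1, G6=1.
So Y = 1. (Without the fault it would be 0.)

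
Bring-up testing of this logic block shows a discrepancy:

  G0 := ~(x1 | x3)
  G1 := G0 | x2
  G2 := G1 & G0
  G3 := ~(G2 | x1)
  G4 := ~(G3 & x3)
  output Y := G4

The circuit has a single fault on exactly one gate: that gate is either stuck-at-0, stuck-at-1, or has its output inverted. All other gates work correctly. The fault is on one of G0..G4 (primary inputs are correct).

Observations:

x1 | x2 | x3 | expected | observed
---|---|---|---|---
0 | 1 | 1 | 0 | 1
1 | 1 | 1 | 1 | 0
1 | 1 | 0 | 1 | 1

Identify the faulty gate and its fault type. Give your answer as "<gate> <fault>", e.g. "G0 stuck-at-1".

Fault-free values for test 1 (x1=0, x2=1, x3=1): G0=0, G1=1, G2=0, G3=1, G4=0, giving Y=0. Observed 1.
Test 1: faults giving observed 1 are {G0 stuck-at-1, G0 inverted output, G2 stuck-at-1, G2 inverted output, G3 stuck-at-0, G3 inverted output, G4 stuck-at-1, G4 inverted output}.
Test 2 (x1=1, x2=1, x3=1): fault-free G0=0, G1=1, G2=0, G3=0, G4=1 → 1; observed 0. Eliminates G0 stuck-at-1, G0 inverted output, G2 stuck-at-1, G2 inverted output, G3 stuck-at-0, G4 stuck-at-1.
Test 3 (x1=1, x2=1, x3=0): fault-free G0=0, G1=1, G2=0, G3=0, G4=1 → 1; observed 1. Eliminates G4 inverted output.
Only G3 inverted output is consistent with every test.

G3 inverted output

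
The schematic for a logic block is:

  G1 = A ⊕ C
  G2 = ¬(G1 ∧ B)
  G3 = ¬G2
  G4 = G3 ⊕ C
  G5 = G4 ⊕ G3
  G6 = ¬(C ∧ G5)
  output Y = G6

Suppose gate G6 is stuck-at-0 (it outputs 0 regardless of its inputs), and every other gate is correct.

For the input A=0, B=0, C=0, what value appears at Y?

0

Propagate with G6 forced: G1=0, G2=1, G3=0, G4=0, G5=0, G6=0 [stuck-at-0].
So Y = 0. (Without the fault it would be 1.)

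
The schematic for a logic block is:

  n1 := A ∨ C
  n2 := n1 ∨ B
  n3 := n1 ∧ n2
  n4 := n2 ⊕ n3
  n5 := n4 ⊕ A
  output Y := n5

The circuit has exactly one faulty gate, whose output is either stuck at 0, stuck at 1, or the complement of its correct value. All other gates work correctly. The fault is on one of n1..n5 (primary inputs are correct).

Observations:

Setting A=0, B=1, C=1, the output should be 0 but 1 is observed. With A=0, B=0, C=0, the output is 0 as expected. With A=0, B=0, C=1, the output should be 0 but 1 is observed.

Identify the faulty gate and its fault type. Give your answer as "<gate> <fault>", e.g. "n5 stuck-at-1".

n3 stuck-at-0

Fault-free values for test 1 (A=0, B=1, C=1): n1=1, n2=1, n3=1, n4=0, n5=0, giving Y=0. Observed 1.
Test 1: faults giving observed 1 are {n1 stuck-at-0, n1 inverted output, n3 stuck-at-0, n3 inverted output, n4 stuck-at-1, n4 inverted output, n5 stuck-at-1, n5 inverted output}.
Test 2 (A=0, B=0, C=0): fault-free n1=0, n2=0, n3=0, n4=0, n5=0 → 0; observed 0. Eliminates n3 inverted output, n4 stuck-at-1, n4 inverted output, n5 stuck-at-1, n5 inverted output.
Test 3 (A=0, B=0, C=1): fault-free n1=1, n2=1, n3=1, n4=0, n5=0 → 0; observed 1. Eliminates n1 stuck-at-0, n1 inverted output.
Only n3 stuck-at-0 is consistent with every test.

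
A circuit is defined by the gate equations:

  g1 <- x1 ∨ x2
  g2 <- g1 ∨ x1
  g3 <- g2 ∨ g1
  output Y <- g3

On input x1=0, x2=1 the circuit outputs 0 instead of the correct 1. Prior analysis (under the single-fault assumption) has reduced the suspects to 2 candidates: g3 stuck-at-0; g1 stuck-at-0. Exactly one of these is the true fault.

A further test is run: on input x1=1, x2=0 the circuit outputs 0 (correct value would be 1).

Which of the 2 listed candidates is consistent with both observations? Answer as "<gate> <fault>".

g3 stuck-at-0

Evaluate each candidate on input x1=1, x2=0:
  g3 stuck-at-0: g1=1, g2=1, g3=0 [stuck-at-0] → 0 — matches
  g1 stuck-at-0: g1=0 [stuck-at-0], g2=1, g3=1 → 1 — eliminated
Only g3 stuck-at-0 reproduces the observed 0.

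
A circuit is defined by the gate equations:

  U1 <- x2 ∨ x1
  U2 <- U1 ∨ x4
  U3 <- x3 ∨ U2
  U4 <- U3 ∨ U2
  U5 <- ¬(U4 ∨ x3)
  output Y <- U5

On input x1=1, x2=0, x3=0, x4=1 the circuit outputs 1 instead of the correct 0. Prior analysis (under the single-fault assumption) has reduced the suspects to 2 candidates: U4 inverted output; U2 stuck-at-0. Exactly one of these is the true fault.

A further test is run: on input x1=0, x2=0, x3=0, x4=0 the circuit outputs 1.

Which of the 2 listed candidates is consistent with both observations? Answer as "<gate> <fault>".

U2 stuck-at-0

Evaluate each candidate on input x1=0, x2=0, x3=0, x4=0:
  U4 inverted output: U1=0, U2=0, U3=0, U4=1 [inverted output], U5=0 → 0 — eliminated
  U2 stuck-at-0: U1=0, U2=0 [stuck-at-0], U3=0, U4=0, U5=1 → 1 — matches
Only U2 stuck-at-0 reproduces the observed 1.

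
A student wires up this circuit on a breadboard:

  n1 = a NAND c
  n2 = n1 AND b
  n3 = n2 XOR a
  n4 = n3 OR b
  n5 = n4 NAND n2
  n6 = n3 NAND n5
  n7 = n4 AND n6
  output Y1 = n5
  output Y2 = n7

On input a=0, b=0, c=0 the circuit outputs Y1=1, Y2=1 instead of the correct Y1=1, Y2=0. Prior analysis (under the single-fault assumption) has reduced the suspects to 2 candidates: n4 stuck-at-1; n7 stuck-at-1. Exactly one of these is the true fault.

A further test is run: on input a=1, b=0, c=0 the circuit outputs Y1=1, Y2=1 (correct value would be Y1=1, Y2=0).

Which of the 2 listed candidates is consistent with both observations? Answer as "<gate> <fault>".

Evaluate each candidate on input a=1, b=0, c=0:
  n4 stuck-at-1: n1=1, n2=0, n3=1, n4=1 [stuck-at-1], n5=1, n6=0, n7=0 → Y1=1, Y2=0 — eliminated
  n7 stuck-at-1: n1=1, n2=0, n3=1, n4=1, n5=1, n6=0, n7=1 [stuck-at-1] → Y1=1, Y2=1 — matches
Only n7 stuck-at-1 reproduces the observed Y1=1, Y2=1.

n7 stuck-at-1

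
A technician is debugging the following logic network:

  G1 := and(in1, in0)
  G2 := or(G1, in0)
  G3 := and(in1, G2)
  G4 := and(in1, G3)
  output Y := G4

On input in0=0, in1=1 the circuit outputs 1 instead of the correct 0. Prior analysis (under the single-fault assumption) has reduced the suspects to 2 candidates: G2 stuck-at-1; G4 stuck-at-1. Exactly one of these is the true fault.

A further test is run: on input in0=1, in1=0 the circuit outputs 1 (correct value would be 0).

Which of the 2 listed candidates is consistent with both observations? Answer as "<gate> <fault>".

G4 stuck-at-1

Evaluate each candidate on input in0=1, in1=0:
  G2 stuck-at-1: G1=0, G2=1 [stuck-at-1], G3=0, G4=0 → 0 — eliminated
  G4 stuck-at-1: G1=0, G2=1, G3=0, G4=1 [stuck-at-1] → 1 — matches
Only G4 stuck-at-1 reproduces the observed 1.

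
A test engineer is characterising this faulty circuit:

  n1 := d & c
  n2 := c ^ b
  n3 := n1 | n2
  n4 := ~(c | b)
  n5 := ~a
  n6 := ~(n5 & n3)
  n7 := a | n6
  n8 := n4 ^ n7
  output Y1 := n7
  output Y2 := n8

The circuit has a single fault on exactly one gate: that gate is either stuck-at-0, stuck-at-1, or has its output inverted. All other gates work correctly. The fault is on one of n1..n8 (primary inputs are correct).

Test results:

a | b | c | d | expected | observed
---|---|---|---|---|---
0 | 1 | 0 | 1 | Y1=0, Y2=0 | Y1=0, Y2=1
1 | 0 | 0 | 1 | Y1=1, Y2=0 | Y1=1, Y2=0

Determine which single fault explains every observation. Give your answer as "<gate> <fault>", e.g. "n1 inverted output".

n4 stuck-at-1

Fault-free values for test 1 (a=0, b=1, c=0, d=1): n1=0, n2=1, n3=1, n4=0, n5=1, n6=0, n7=0, n8=0, giving Y1=0, Y2=0. Observed Y1=0, Y2=1.
Test 1: faults giving observed Y1=0, Y2=1 are {n4 stuck-at-1, n4 inverted output, n8 stuck-at-1, n8 inverted output}.
Test 2 (a=1, b=0, c=0, d=1): fault-free n1=0, n2=0, n3=0, n4=1, n5=0, n6=1, n7=1, n8=0 → Y1=1, Y2=0; observed Y1=1, Y2=0. Eliminates n4 inverted output, n8 stuck-at-1, n8 inverted output.
Only n4 stuck-at-1 is consistent with every test.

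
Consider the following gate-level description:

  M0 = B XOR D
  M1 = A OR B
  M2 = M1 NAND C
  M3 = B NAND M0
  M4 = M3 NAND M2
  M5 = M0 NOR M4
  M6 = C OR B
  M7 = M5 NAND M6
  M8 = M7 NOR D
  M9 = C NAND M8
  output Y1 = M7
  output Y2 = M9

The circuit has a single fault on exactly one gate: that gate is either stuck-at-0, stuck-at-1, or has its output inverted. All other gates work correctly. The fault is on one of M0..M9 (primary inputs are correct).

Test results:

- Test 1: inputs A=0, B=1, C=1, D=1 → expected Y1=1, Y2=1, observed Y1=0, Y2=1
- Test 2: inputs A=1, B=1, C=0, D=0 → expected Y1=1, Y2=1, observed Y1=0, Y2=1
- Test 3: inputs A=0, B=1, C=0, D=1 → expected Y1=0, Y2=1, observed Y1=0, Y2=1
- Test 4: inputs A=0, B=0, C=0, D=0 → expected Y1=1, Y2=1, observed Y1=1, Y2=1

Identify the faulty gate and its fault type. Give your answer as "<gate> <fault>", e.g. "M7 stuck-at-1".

Fault-free values for test 1 (A=0, B=1, C=1, D=1): M0=0, M1=1, M2=0, M3=1, M4=1, M5=0, M6=1, M7=1, M8=0, M9=1, giving Y1=1, Y2=1. Observed Y1=0, Y2=1.
Test 1: faults giving observed Y1=0, Y2=1 are {M1 stuck-at-0, M1 inverted output, M2 stuck-at-1, M2 inverted output, M4 stuck-at-0, M4 inverted output, M5 stuck-at-1, M5 inverted output, M7 stuck-at-0, M7 inverted output}.
Test 2 (A=1, B=1, C=0, D=0): fault-free M0=1, M1=1, M2=1, M3=0, M4=1, M5=0, M6=1, M7=1, M8=0, M9=1 → Y1=1, Y2=1; observed Y1=0, Y2=1. Eliminates M1 stuck-at-0, M1 inverted output, M2 stuck-at-1, M2 inverted output, M4 stuck-at-0, M4 inverted output.
Test 3 (A=0, B=1, C=0, D=1): fault-free M0=0, M1=1, M2=1, M3=1, M4=0, M5=1, M6=1, M7=0, M8=0, M9=1 → Y1=0, Y2=1; observed Y1=0, Y2=1. Eliminates M5 inverted output, M7 inverted output.
Test 4 (A=0, B=0, C=0, D=0): fault-free M0=0, M1=0, M2=1, M3=1, M4=0, M5=1, M6=0, M7=1, M8=0, M9=1 → Y1=1, Y2=1; observed Y1=1, Y2=1. Eliminates M7 stuck-at-0.
Only M5 stuck-at-1 is consistent with every test.

M5 stuck-at-1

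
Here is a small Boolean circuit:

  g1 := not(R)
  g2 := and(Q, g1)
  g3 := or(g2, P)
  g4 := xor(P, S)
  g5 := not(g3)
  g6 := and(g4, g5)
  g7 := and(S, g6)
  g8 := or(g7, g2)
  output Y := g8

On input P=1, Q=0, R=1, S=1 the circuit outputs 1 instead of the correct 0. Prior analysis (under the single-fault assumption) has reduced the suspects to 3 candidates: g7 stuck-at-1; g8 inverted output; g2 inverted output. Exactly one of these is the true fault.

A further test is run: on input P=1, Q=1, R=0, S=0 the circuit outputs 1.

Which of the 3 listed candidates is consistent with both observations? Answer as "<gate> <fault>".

g7 stuck-at-1

Evaluate each candidate on input P=1, Q=1, R=0, S=0:
  g7 stuck-at-1: g1=1, g2=1, g3=1, g4=1, g5=0, g6=0, g7=1 [stuck-at-1], g8=1 → 1 — matches
  g8 inverted output: g1=1, g2=1, g3=1, g4=1, g5=0, g6=0, g7=0, g8=0 [inverted output] → 0 — eliminated
  g2 inverted output: g1=1, g2=0 [inverted output], g3=1, g4=1, g5=0, g6=0, g7=0, g8=0 → 0 — eliminated
Only g7 stuck-at-1 reproduces the observed 1.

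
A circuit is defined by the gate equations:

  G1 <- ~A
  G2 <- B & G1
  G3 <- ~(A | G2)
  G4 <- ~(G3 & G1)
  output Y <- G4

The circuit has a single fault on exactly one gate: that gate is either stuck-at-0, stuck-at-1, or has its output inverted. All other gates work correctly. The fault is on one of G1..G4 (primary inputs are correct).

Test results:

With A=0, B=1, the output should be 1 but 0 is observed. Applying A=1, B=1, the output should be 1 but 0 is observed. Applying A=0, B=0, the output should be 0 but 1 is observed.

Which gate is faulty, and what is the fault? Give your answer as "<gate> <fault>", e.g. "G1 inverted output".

Fault-free values for test 1 (A=0, B=1): G1=1, G2=1, G3=0, G4=1, giving Y=1. Observed 0.
Test 1: faults giving observed 0 are {G2 stuck-at-0, G2 inverted output, G3 stuck-at-1, G3 inverted output, G4 stuck-at-0, G4 inverted output}.
Test 2 (A=1, B=1): fault-free G1=0, G2=0, G3=0, G4=1 → 1; observed 0. Eliminates G2 stuck-at-0, G2 inverted output, G3 stuck-at-1, G3 inverted output.
Test 3 (A=0, B=0): fault-free G1=1, G2=0, G3=1, G4=0 → 0; observed 1. Eliminates G4 stuck-at-0.
Only G4 inverted output is consistent with every test.

G4 inverted output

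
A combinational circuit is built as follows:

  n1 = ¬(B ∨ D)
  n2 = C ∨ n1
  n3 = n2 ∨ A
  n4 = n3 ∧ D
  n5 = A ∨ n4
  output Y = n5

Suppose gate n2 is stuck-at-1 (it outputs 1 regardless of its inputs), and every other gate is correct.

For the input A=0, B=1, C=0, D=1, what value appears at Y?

Propagate with n2 forced: n1=0, n2=1 [stuck-at-1], n3=1, n4=1, n5=1.
So Y = 1. (Without the fault it would be 0.)

1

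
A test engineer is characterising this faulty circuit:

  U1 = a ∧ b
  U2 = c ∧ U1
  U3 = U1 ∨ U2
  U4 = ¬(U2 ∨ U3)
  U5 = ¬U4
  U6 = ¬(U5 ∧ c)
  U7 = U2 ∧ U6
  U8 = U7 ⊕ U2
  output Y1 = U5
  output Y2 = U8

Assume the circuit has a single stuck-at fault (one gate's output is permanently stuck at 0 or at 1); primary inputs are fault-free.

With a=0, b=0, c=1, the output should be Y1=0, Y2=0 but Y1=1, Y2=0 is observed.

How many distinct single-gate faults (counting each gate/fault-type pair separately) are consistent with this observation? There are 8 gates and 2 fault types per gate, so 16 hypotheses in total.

Fault-free: U1=0, U2=0, U3=0, U4=1, U5=0, U6=1, U7=0, U8=0 → Y1=0, Y2=0. Observed Y1=1, Y2=0.
  U1: none of the 2 fault types match ✗
  U2: none of the 2 fault types match ✗
  U3: stuck-at-1 ✓; others ✗
  U4: stuck-at-0 ✓; others ✗
  U5: stuck-at-1 ✓; others ✗
  U6: none of the 2 fault types match ✗
  U7: none of the 2 fault types match ✗
  U8: none of the 2 fault types match ✗
Consistent faults: {U3 stuck-at-1, U4 stuck-at-0, U5 stuck-at-1} — 3 in all.

3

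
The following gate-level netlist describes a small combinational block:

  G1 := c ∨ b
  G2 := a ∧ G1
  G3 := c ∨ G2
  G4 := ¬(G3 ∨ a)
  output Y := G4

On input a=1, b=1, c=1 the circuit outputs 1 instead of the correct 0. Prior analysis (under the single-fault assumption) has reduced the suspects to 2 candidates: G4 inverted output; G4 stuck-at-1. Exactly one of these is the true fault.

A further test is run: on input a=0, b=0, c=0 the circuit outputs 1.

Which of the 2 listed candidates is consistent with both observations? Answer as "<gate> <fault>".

G4 stuck-at-1

Evaluate each candidate on input a=0, b=0, c=0:
  G4 inverted output: G1=0, G2=0, G3=0, G4=0 [inverted output] → 0 — eliminated
  G4 stuck-at-1: G1=0, G2=0, G3=0, G4=1 [stuck-at-1] → 1 — matches
Only G4 stuck-at-1 reproduces the observed 1.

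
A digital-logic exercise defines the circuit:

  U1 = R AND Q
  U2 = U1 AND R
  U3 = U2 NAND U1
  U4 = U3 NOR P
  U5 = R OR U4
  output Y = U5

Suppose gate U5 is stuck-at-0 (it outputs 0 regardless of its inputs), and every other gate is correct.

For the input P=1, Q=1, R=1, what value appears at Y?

Propagate with U5 forced: U1=1, U2=1, U3=0, U4=0, U5=0 [stuck-at-0].
So Y = 0. (Without the fault it would be 1.)

0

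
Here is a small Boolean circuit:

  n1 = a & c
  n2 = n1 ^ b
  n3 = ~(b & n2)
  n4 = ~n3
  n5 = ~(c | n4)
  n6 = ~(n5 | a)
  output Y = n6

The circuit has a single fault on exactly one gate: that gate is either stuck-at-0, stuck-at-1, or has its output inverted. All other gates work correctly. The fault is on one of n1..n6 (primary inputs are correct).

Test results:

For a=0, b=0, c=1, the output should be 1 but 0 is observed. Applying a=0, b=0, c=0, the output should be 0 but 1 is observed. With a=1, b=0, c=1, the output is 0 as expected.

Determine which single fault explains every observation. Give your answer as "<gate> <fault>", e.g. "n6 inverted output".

n5 inverted output

Fault-free values for test 1 (a=0, b=0, c=1): n1=0, n2=0, n3=1, n4=0, n5=0, n6=1, giving Y=1. Observed 0.
Test 1: faults giving observed 0 are {n5 stuck-at-1, n5 inverted output, n6 stuck-at-0, n6 inverted output}.
Test 2 (a=0, b=0, c=0): fault-free n1=0, n2=0, n3=1, n4=0, n5=1, n6=0 → 0; observed 1. Eliminates n5 stuck-at-1, n6 stuck-at-0.
Test 3 (a=1, b=0, c=1): fault-free n1=1, n2=1, n3=1, n4=0, n5=0, n6=0 → 0; observed 0. Eliminates n6 inverted output.
Only n5 inverted output is consistent with every test.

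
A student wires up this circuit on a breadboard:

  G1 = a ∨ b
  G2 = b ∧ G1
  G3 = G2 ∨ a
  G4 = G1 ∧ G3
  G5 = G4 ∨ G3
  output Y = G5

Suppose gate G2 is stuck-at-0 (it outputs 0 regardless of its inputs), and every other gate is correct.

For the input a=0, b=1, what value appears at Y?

0

Propagate with G2 forced: G1=1, G2=0 [stuck-at-0], G3=0, G4=0, G5=0.
So Y = 0. (Without the fault it would be 1.)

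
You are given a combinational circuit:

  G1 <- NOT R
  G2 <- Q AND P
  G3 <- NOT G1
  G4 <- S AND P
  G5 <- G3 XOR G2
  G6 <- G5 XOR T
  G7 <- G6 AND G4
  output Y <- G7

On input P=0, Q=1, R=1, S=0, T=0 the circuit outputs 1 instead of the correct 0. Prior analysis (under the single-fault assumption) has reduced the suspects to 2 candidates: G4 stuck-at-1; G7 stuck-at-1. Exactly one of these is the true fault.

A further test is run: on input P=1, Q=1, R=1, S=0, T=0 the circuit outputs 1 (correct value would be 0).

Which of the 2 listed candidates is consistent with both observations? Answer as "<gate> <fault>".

G7 stuck-at-1

Evaluate each candidate on input P=1, Q=1, R=1, S=0, T=0:
  G4 stuck-at-1: G1=0, G2=1, G3=1, G4=1 [stuck-at-1], G5=0, G6=0, G7=0 → 0 — eliminated
  G7 stuck-at-1: G1=0, G2=1, G3=1, G4=0, G5=0, G6=0, G7=1 [stuck-at-1] → 1 — matches
Only G7 stuck-at-1 reproduces the observed 1.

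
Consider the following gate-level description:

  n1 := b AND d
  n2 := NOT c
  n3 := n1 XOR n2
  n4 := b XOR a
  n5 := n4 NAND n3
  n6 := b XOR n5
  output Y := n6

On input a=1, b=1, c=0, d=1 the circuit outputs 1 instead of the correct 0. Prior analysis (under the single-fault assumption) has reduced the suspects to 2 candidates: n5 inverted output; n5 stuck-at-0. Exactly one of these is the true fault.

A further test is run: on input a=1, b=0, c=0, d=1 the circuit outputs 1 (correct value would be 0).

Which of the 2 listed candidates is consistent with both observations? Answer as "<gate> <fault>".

n5 inverted output

Evaluate each candidate on input a=1, b=0, c=0, d=1:
  n5 inverted output: n1=0, n2=1, n3=1, n4=1, n5=1 [inverted output], n6=1 → 1 — matches
  n5 stuck-at-0: n1=0, n2=1, n3=1, n4=1, n5=0 [stuck-at-0], n6=0 → 0 — eliminated
Only n5 inverted output reproduces the observed 1.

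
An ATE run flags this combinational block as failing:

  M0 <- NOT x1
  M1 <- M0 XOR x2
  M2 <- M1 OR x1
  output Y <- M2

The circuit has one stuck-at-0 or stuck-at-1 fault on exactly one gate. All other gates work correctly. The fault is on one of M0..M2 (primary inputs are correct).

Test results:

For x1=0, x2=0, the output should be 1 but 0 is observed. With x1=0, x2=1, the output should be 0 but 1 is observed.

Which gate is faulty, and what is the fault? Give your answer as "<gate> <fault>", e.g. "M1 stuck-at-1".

Fault-free values for test 1 (x1=0, x2=0): M0=1, M1=1, M2=1, giving Y=1. Observed 0.
Test 1: faults giving observed 0 are {M0 stuck-at-0, M1 stuck-at-0, M2 stuck-at-0}.
Test 2 (x1=0, x2=1): fault-free M0=1, M1=0, M2=0 → 0; observed 1. Eliminates M1 stuck-at-0, M2 stuck-at-0.
Only M0 stuck-at-0 is consistent with every test.

M0 stuck-at-0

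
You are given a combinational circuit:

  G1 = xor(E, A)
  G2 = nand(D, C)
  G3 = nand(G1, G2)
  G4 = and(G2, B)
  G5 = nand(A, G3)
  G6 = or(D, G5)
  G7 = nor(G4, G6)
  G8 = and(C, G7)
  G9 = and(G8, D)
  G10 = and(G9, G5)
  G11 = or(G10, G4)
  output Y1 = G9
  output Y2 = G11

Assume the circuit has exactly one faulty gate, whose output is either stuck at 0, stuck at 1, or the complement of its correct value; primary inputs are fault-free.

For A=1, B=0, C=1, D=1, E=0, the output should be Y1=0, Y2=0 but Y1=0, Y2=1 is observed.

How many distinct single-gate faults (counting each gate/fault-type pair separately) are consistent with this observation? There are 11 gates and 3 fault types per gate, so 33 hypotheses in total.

Fault-free: G1=1, G2=0, G3=1, G4=0, G5=0, G6=1, G7=0, G8=0, G9=0, G10=0, G11=0 → Y1=0, Y2=0. Observed Y1=0, Y2=1.
  G1: none of the 3 fault types match ✗
  G2: none of the 3 fault types match ✗
  G3: none of the 3 fault types match ✗
  G4: stuck-at-1, inverted output ✓; others ✗
  G5: none of the 3 fault types match ✗
  G6: none of the 3 fault types match ✗
  G7: none of the 3 fault types match ✗
  G8: none of the 3 fault types match ✗
  G9: none of the 3 fault types match ✗
  G10: stuck-at-1, inverted output ✓; others ✗
  G11: stuck-at-1, inverted output ✓; others ✗
Consistent faults: {G4 stuck-at-1, G4 inverted output, G10 stuck-at-1, G10 inverted output, G11 stuck-at-1, G11 inverted output} — 6 in all.

6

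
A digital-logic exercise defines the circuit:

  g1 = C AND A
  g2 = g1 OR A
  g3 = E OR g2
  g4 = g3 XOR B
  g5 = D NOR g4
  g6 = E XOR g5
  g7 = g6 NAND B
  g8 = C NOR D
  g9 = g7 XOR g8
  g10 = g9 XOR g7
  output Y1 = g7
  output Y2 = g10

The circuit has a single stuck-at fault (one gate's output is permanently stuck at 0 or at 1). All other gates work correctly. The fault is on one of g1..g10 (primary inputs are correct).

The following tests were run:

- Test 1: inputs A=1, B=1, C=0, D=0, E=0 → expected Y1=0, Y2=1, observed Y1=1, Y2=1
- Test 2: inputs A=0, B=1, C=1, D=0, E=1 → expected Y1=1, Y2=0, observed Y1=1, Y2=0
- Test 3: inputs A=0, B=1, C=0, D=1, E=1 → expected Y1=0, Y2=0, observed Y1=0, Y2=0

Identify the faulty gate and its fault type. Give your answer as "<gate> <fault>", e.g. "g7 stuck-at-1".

Fault-free values for test 1 (A=1, B=1, C=0, D=0, E=0): g1=0, g2=1, g3=1, g4=0, g5=1, g6=1, g7=0, g8=1, g9=1, g10=1, giving Y1=0, Y2=1. Observed Y1=1, Y2=1.
Test 1: faults giving observed Y1=1, Y2=1 are {g2 stuck-at-0, g3 stuck-at-0, g4 stuck-at-1, g5 stuck-at-0, g6 stuck-at-0, g7 stuck-at-1}.
Test 2 (A=0, B=1, C=1, D=0, E=1): fault-free g1=0, g2=0, g3=1, g4=0, g5=1, g6=0, g7=1, g8=0, g9=1, g10=0 → Y1=1, Y2=0; observed Y1=1, Y2=0. Eliminates g3 stuck-at-0, g4 stuck-at-1, g5 stuck-at-0.
Test 3 (A=0, B=1, C=0, D=1, E=1): fault-free g1=0, g2=0, g3=1, g4=0, g5=0, g6=1, g7=0, g8=0, g9=0, g10=0 → Y1=0, Y2=0; observed Y1=0, Y2=0. Eliminates g6 stuck-at-0, g7 stuck-at-1.
Only g2 stuck-at-0 is consistent with every test.

g2 stuck-at-0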